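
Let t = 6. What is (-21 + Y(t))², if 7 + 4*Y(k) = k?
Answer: 7225/16 ≈ 451.56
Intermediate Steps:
Y(k) = -7/4 + k/4
(-21 + Y(t))² = (-21 + (-7/4 + (¼)*6))² = (-21 + (-7/4 + 3/2))² = (-21 - ¼)² = (-85/4)² = 7225/16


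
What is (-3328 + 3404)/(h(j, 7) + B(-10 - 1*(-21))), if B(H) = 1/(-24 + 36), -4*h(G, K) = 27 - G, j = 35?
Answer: 912/25 ≈ 36.480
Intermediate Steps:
h(G, K) = -27/4 + G/4 (h(G, K) = -(27 - G)/4 = -27/4 + G/4)
B(H) = 1/12
(-3328 + 3404)/(h(j, 7) + B(-10 - 1*(-21))) = (-3328 + 3404)/((-27/4 + (1/4)*35) + 1/12) = 76/((-27/4 + 35/4) + 1/12) = 76/(2 + 1/12) = 76/(25/12) = 76*(12/25) = 912/25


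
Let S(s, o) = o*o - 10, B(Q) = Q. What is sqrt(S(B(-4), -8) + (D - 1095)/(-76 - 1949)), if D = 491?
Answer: sqrt(109954)/45 ≈ 7.3687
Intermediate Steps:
S(s, o) = -10 + o**2 (S(s, o) = o**2 - 10 = -10 + o**2)
sqrt(S(B(-4), -8) + (D - 1095)/(-76 - 1949)) = sqrt((-10 + (-8)**2) + (491 - 1095)/(-76 - 1949)) = sqrt((-10 + 64) - 604/(-2025)) = sqrt(54 - 604*(-1/2025)) = sqrt(54 + 604/2025) = sqrt(109954/2025) = sqrt(109954)/45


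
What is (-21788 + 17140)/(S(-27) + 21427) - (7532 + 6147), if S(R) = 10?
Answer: -293241371/21437 ≈ -13679.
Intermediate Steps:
(-21788 + 17140)/(S(-27) + 21427) - (7532 + 6147) = (-21788 + 17140)/(10 + 21427) - (7532 + 6147) = -4648/21437 - 1*13679 = -4648*1/21437 - 13679 = -4648/21437 - 13679 = -293241371/21437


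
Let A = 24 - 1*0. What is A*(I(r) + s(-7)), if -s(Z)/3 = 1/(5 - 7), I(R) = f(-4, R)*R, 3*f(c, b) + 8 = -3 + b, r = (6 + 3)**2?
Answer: 45396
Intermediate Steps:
A = 24 (A = 24 + 0 = 24)
r = 81 (r = 9**2 = 81)
f(c, b) = -11/3 + b/3 (f(c, b) = -8/3 + (-3 + b)/3 = -8/3 + (-1 + b/3) = -11/3 + b/3)
I(R) = R*(-11/3 + R/3) (I(R) = (-11/3 + R/3)*R = R*(-11/3 + R/3))
s(Z) = 3/2 (s(Z) = -3/(5 - 7) = -3/(-2) = -3*(-1/2) = 3/2)
A*(I(r) + s(-7)) = 24*((1/3)*81*(-11 + 81) + 3/2) = 24*((1/3)*81*70 + 3/2) = 24*(1890 + 3/2) = 24*(3783/2) = 45396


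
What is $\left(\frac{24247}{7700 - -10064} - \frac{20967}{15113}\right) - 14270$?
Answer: $- \frac{3831034840517}{268467332} \approx -14270.0$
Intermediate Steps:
$\left(\frac{24247}{7700 - -10064} - \frac{20967}{15113}\right) - 14270 = \left(\frac{24247}{7700 + 10064} - \frac{20967}{15113}\right) - 14270 = \left(\frac{24247}{17764} - \frac{20967}{15113}\right) - 14270 = - \frac{6012877}{268467332} - 14270 = - \frac{3831034840517}{268467332}$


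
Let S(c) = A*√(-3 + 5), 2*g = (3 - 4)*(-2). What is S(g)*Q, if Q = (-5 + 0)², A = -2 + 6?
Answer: 100*√2 ≈ 141.42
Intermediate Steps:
A = 4
g = 1 (g = ((3 - 4)*(-2))/2 = (-1*(-2))/2 = (½)*2 = 1)
Q = 25 (Q = (-5)² = 25)
S(c) = 4*√2 (S(c) = 4*√(-3 + 5) = 4*√2)
S(g)*Q = (4*√2)*25 = 100*√2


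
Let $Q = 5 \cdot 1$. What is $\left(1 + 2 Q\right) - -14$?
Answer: $25$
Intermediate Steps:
$Q = 5$
$\left(1 + 2 Q\right) - -14 = \left(1 + 2 \cdot 5\right) - -14 = \left(1 + 10\right) + 14 = 11 + 14 = 25$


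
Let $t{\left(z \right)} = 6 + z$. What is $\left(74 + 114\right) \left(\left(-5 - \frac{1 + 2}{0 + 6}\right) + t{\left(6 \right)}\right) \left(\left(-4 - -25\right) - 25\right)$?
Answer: $-4888$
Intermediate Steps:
$\left(74 + 114\right) \left(\left(-5 - \frac{1 + 2}{0 + 6}\right) + t{\left(6 \right)}\right) \left(\left(-4 - -25\right) - 25\right) = \left(74 + 114\right) \left(\left(-5 - \frac{1 + 2}{0 + 6}\right) + \left(6 + 6\right)\right) \left(\left(-4 - -25\right) - 25\right) = 188 \left(\left(-5 - \frac{3}{6}\right) + 12\right) \left(\left(-4 + 25\right) - 25\right) = 188 \left(\left(-5 - 3 \cdot \frac{1}{6}\right) + 12\right) \left(21 - 25\right) = 188 \left(\left(-5 - \frac{1}{2}\right) + 12\right) \left(-4\right) = 188 \left(- \frac{11}{2} + 12\right) \left(-4\right) = 188 \cdot \frac{13}{2} \left(-4\right) = 188 \left(-26\right) = -4888$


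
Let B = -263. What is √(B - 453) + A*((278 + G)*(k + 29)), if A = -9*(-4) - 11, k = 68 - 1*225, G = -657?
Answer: 1212800 + 2*I*√179 ≈ 1.2128e+6 + 26.758*I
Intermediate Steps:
k = -157 (k = 68 - 225 = -157)
A = 25 (A = 36 - 11 = 25)
√(B - 453) + A*((278 + G)*(k + 29)) = √(-263 - 453) + 25*((278 - 657)*(-157 + 29)) = √(-716) + 25*(-379*(-128)) = 2*I*√179 + 25*48512 = 2*I*√179 + 1212800 = 1212800 + 2*I*√179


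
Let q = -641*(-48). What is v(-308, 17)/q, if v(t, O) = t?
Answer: -77/7692 ≈ -0.010010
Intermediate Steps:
q = 30768
v(-308, 17)/q = -308/30768 = -308*1/30768 = -77/7692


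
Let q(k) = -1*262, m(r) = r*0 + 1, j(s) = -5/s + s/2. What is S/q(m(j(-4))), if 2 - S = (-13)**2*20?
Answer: 1689/131 ≈ 12.893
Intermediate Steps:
j(s) = s/2 - 5/s (j(s) = -5/s + s*(1/2) = -5/s + s/2 = s/2 - 5/s)
m(r) = 1 (m(r) = 0 + 1 = 1)
q(k) = -262
S = -3378 (S = 2 - (-13)**2*20 = 2 - 169*20 = 2 - 1*3380 = 2 - 3380 = -3378)
S/q(m(j(-4))) = -3378/(-262) = -3378*(-1/262) = 1689/131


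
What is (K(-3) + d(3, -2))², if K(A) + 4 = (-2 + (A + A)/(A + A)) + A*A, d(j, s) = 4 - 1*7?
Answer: 1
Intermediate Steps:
d(j, s) = -3 (d(j, s) = 4 - 7 = -3)
K(A) = -5 + A² (K(A) = -4 + ((-2 + (A + A)/(A + A)) + A*A) = -4 + ((-2 + (2*A)/((2*A))) + A²) = -4 + ((-2 + (2*A)*(1/(2*A))) + A²) = -4 + ((-2 + 1) + A²) = -4 + (-1 + A²) = -5 + A²)
(K(-3) + d(3, -2))² = ((-5 + (-3)²) - 3)² = ((-5 + 9) - 3)² = (4 - 3)² = 1² = 1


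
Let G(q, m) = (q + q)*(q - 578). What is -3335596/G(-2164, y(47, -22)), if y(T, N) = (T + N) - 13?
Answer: -833899/2966844 ≈ -0.28107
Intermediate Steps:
y(T, N) = -13 + N + T (y(T, N) = (N + T) - 13 = -13 + N + T)
G(q, m) = 2*q*(-578 + q) (G(q, m) = (2*q)*(-578 + q) = 2*q*(-578 + q))
-3335596/G(-2164, y(47, -22)) = -3335596*(-1/(4328*(-578 - 2164))) = -3335596/(2*(-2164)*(-2742)) = -3335596/11867376 = -3335596*1/11867376 = -833899/2966844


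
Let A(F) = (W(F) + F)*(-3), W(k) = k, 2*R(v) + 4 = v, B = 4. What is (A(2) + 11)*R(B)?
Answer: 0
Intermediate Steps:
R(v) = -2 + v/2
A(F) = -6*F (A(F) = (F + F)*(-3) = (2*F)*(-3) = -6*F)
(A(2) + 11)*R(B) = (-6*2 + 11)*(-2 + (½)*4) = (-12 + 11)*(-2 + 2) = -1*0 = 0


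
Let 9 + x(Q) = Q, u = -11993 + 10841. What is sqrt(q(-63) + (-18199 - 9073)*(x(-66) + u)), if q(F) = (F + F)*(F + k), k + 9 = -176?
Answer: 2*sqrt(8373498) ≈ 5787.4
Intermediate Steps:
k = -185 (k = -9 - 176 = -185)
q(F) = 2*F*(-185 + F) (q(F) = (F + F)*(F - 185) = (2*F)*(-185 + F) = 2*F*(-185 + F))
u = -1152
x(Q) = -9 + Q
sqrt(q(-63) + (-18199 - 9073)*(x(-66) + u)) = sqrt(2*(-63)*(-185 - 63) + (-18199 - 9073)*((-9 - 66) - 1152)) = sqrt(2*(-63)*(-248) - 27272*(-75 - 1152)) = sqrt(31248 - 27272*(-1227)) = sqrt(31248 + 33462744) = sqrt(33493992) = 2*sqrt(8373498)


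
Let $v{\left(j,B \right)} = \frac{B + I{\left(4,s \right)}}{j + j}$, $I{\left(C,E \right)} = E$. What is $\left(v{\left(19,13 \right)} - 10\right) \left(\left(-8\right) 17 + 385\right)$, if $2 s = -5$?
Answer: $- \frac{184011}{76} \approx -2421.2$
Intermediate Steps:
$s = - \frac{5}{2}$ ($s = \frac{1}{2} \left(-5\right) = - \frac{5}{2} \approx -2.5$)
$v{\left(j,B \right)} = \frac{- \frac{5}{2} + B}{2 j}$ ($v{\left(j,B \right)} = \frac{B - \frac{5}{2}}{j + j} = \frac{- \frac{5}{2} + B}{2 j}$)
$\left(v{\left(19,13 \right)} - 10\right) \left(\left(-8\right) 17 + 385\right) = \left(\frac{-5 + 2 \cdot 13}{4 \cdot 19} - 10\right) \left(\left(-8\right) 17 + 385\right) = \left(\frac{1}{4} \cdot \frac{1}{19} \left(-5 + 26\right) - 10\right) \left(-136 + 385\right) = \left(\frac{1}{4} \cdot \frac{1}{19} \cdot 21 - 10\right) 249 = \left(\frac{21}{76} - 10\right) 249 = \left(- \frac{739}{76}\right) 249 = - \frac{184011}{76}$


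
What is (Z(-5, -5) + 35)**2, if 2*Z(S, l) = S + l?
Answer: 900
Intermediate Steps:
Z(S, l) = S/2 + l/2 (Z(S, l) = (S + l)/2 = S/2 + l/2)
(Z(-5, -5) + 35)**2 = (((1/2)*(-5) + (1/2)*(-5)) + 35)**2 = ((-5/2 - 5/2) + 35)**2 = (-5 + 35)**2 = 30**2 = 900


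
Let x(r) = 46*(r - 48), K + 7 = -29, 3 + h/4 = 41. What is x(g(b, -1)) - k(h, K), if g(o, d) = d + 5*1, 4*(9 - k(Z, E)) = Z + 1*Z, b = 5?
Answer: -1957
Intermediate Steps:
h = 152 (h = -12 + 4*41 = -12 + 164 = 152)
K = -36 (K = -7 - 29 = -36)
k(Z, E) = 9 - Z/2 (k(Z, E) = 9 - (Z + 1*Z)/4 = 9 - (Z + Z)/4 = 9 - Z/2)
g(o, d) = 5 + d (g(o, d) = d + 5 = 5 + d)
x(r) = -2208 + 46*r (x(r) = 46*(-48 + r) = -2208 + 46*r)
x(g(b, -1)) - k(h, K) = (-2208 + 46*(5 - 1)) - (9 - ½*152) = (-2208 + 46*4) - (9 - 76) = (-2208 + 184) - 1*(-67) = -2024 + 67 = -1957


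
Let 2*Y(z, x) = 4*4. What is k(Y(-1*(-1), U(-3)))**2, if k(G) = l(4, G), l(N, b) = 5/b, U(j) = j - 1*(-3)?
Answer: 25/64 ≈ 0.39063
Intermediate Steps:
U(j) = 3 + j (U(j) = j + 3 = 3 + j)
Y(z, x) = 8 (Y(z, x) = (4*4)/2 = (1/2)*16 = 8)
k(G) = 5/G
k(Y(-1*(-1), U(-3)))**2 = (5/8)**2 = 25/64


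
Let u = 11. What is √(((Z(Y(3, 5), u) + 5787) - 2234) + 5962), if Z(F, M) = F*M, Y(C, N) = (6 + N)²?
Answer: √10846 ≈ 104.14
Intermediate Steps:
√(((Z(Y(3, 5), u) + 5787) - 2234) + 5962) = √((((6 + 5)²*11 + 5787) - 2234) + 5962) = √(((11²*11 + 5787) - 2234) + 5962) = √(((121*11 + 5787) - 2234) + 5962) = √(((1331 + 5787) - 2234) + 5962) = √((7118 - 2234) + 5962) = √(4884 + 5962) = √10846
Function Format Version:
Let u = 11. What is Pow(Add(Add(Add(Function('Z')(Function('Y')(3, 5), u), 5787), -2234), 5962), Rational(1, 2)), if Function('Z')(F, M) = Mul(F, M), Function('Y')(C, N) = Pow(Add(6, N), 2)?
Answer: Pow(10846, Rational(1, 2)) ≈ 104.14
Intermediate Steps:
Pow(Add(Add(Add(Function('Z')(Function('Y')(3, 5), u), 5787), -2234), 5962), Rational(1, 2)) = Pow(Add(Add(Add(Mul(Pow(Add(6, 5), 2), 11), 5787), -2234), 5962), Rational(1, 2)) = Pow(Add(Add(Add(Mul(Pow(11, 2), 11), 5787), -2234), 5962), Rational(1, 2)) = Pow(Add(Add(Add(Mul(121, 11), 5787), -2234), 5962), Rational(1, 2)) = Pow(Add(Add(Add(1331, 5787), -2234), 5962), Rational(1, 2)) = Pow(Add(Add(7118, -2234), 5962), Rational(1, 2)) = Pow(Add(4884, 5962), Rational(1, 2)) = Pow(10846, Rational(1, 2))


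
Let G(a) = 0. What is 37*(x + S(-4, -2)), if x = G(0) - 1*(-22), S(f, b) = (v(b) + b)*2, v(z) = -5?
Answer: 296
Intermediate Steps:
S(f, b) = -10 + 2*b (S(f, b) = (-5 + b)*2 = -10 + 2*b)
x = 22 (x = 0 - 1*(-22) = 0 + 22 = 22)
37*(x + S(-4, -2)) = 37*(22 + (-10 + 2*(-2))) = 37*(22 + (-10 - 4)) = 37*(22 - 14) = 37*8 = 296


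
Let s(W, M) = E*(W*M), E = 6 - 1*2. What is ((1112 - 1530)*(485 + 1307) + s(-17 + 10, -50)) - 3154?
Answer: -750810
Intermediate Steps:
E = 4 (E = 6 - 2 = 4)
s(W, M) = 4*M*W (s(W, M) = 4*(W*M) = 4*(M*W) = 4*M*W)
((1112 - 1530)*(485 + 1307) + s(-17 + 10, -50)) - 3154 = ((1112 - 1530)*(485 + 1307) + 4*(-50)*(-17 + 10)) - 3154 = (-418*1792 + 4*(-50)*(-7)) - 3154 = (-749056 + 1400) - 3154 = -747656 - 3154 = -750810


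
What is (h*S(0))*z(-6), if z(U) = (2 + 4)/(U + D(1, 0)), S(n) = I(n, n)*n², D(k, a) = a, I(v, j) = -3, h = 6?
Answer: 0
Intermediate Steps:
S(n) = -3*n²
z(U) = 6/U (z(U) = (2 + 4)/(U + 0) = 6/U)
(h*S(0))*z(-6) = (6*(-3*0²))*(6/(-6)) = (6*(-3*0))*(6*(-⅙)) = (6*0)*(-1) = 0*(-1) = 0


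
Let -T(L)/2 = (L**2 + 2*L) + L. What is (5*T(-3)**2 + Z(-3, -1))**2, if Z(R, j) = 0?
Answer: 0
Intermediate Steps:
T(L) = -6*L - 2*L**2 (T(L) = -2*((L**2 + 2*L) + L) = -2*(L**2 + 3*L) = -6*L - 2*L**2)
(5*T(-3)**2 + Z(-3, -1))**2 = (5*(-2*(-3)*(3 - 3))**2 + 0)**2 = (5*(-2*(-3)*0)**2 + 0)**2 = (5*0**2 + 0)**2 = (5*0 + 0)**2 = (0 + 0)**2 = 0**2 = 0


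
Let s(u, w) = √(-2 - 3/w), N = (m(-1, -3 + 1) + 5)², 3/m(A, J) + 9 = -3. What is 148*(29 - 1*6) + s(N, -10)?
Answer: 3404 + I*√170/10 ≈ 3404.0 + 1.3038*I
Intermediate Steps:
m(A, J) = -¼ (m(A, J) = 3/(-9 - 3) = 3/(-12) = 3*(-1/12) = -¼)
N = 361/16 (N = (-¼ + 5)² = (19/4)² = 361/16 ≈ 22.563)
148*(29 - 1*6) + s(N, -10) = 148*(29 - 1*6) + √(-2 - 3/(-10)) = 148*(29 - 6) + √(-2 - 3*(-⅒)) = 148*23 + √(-2 + 3/10) = 3404 + √(-17/10) = 3404 + I*√170/10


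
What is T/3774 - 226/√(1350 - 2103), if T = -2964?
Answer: -494/629 + 226*I*√753/753 ≈ -0.78537 + 8.2359*I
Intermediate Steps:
T/3774 - 226/√(1350 - 2103) = -2964/3774 - 226/√(1350 - 2103) = -2964*1/3774 - 226*(-I*√753/753) = -494/629 - 226*(-I*√753/753) = -494/629 - (-226)*I*√753/753 = -494/629 + 226*I*√753/753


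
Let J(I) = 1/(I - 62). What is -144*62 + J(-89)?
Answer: -1348129/151 ≈ -8928.0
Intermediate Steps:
J(I) = 1/(-62 + I)
-144*62 + J(-89) = -144*62 + 1/(-62 - 89) = -8928 + 1/(-151) = -8928 - 1/151 = -1348129/151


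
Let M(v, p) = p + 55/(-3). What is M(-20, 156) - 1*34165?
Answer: -102082/3 ≈ -34027.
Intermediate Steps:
M(v, p) = -55/3 + p (M(v, p) = p + 55*(-⅓) = p - 55/3 = -55/3 + p)
M(-20, 156) - 1*34165 = (-55/3 + 156) - 1*34165 = 413/3 - 34165 = -102082/3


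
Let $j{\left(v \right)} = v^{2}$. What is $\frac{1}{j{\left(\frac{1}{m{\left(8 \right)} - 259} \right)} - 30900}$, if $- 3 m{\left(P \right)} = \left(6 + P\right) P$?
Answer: $- \frac{790321}{24420918891} \approx -3.2362 \cdot 10^{-5}$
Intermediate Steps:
$m{\left(P \right)} = - \frac{P \left(6 + P\right)}{3}$ ($m{\left(P \right)} = - \frac{\left(6 + P\right) P}{3} = - \frac{P \left(6 + P\right)}{3}$)
$\frac{1}{j{\left(\frac{1}{m{\left(8 \right)} - 259} \right)} - 30900} = \frac{1}{\left(\frac{1}{\left(- \frac{1}{3}\right) 8 \left(6 + 8\right) - 259}\right)^{2} - 30900} = \frac{1}{\left(\frac{1}{\left(- \frac{1}{3}\right) 8 \cdot 14 - 259}\right)^{2} - 30900} = \frac{1}{\left(\frac{1}{- \frac{112}{3} - 259}\right)^{2} - 30900} = \frac{1}{\left(\frac{1}{- \frac{889}{3}}\right)^{2} - 30900} = \frac{1}{\left(- \frac{3}{889}\right)^{2} - 30900} = \frac{1}{\frac{9}{790321} - 30900} = \frac{1}{- \frac{24420918891}{790321}} = - \frac{790321}{24420918891}$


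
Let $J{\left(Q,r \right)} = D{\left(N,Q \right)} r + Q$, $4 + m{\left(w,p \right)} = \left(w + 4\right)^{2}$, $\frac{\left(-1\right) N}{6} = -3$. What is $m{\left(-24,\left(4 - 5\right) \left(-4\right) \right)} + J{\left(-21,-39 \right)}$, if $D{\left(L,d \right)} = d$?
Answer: $1194$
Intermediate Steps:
$N = 18$ ($N = \left(-6\right) \left(-3\right) = 18$)
$m{\left(w,p \right)} = -4 + \left(4 + w\right)^{2}$ ($m{\left(w,p \right)} = -4 + \left(w + 4\right)^{2} = -4 + \left(4 + w\right)^{2}$)
$J{\left(Q,r \right)} = Q + Q r$ ($J{\left(Q,r \right)} = Q r + Q = Q + Q r$)
$m{\left(-24,\left(4 - 5\right) \left(-4\right) \right)} + J{\left(-21,-39 \right)} = \left(-4 + \left(4 - 24\right)^{2}\right) - 21 \left(1 - 39\right) = \left(-4 + \left(-20\right)^{2}\right) - -798 = \left(-4 + 400\right) + 798 = 396 + 798 = 1194$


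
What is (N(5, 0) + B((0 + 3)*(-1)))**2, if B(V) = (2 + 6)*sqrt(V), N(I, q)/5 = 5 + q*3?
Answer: 433 + 400*I*sqrt(3) ≈ 433.0 + 692.82*I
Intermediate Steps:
N(I, q) = 25 + 15*q (N(I, q) = 5*(5 + q*3) = 5*(5 + 3*q) = 25 + 15*q)
B(V) = 8*sqrt(V)
(N(5, 0) + B((0 + 3)*(-1)))**2 = ((25 + 15*0) + 8*sqrt((0 + 3)*(-1)))**2 = ((25 + 0) + 8*sqrt(3*(-1)))**2 = (25 + 8*sqrt(-3))**2 = (25 + 8*(I*sqrt(3)))**2 = (25 + 8*I*sqrt(3))**2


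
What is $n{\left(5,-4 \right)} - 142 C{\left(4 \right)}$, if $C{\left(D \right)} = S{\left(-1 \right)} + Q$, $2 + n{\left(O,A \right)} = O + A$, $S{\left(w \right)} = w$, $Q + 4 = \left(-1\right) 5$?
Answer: $1419$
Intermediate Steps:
$Q = -9$ ($Q = -4 - 5 = -9$)
$n{\left(O,A \right)} = -2 + A + O$ ($n{\left(O,A \right)} = -2 + \left(O + A\right) = -2 + \left(A + O\right) = -2 + A + O$)
$C{\left(D \right)} = -10$ ($C{\left(D \right)} = -1 - 9 = -10$)
$n{\left(5,-4 \right)} - 142 C{\left(4 \right)} = \left(-2 - 4 + 5\right) - -1420 = -1 + 1420 = 1419$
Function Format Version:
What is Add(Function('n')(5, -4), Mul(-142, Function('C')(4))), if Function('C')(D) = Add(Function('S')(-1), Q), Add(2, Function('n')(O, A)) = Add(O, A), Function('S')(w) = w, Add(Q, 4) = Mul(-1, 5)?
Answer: 1419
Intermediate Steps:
Q = -9 (Q = Add(-4, Mul(-1, 5)) = Add(-4, -5) = -9)
Function('n')(O, A) = Add(-2, A, O) (Function('n')(O, A) = Add(-2, Add(O, A)) = Add(-2, Add(A, O)) = Add(-2, A, O))
Function('C')(D) = -10 (Function('C')(D) = Add(-1, -9) = -10)
Add(Function('n')(5, -4), Mul(-142, Function('C')(4))) = Add(Add(-2, -4, 5), Mul(-142, -10)) = Add(-1, 1420) = 1419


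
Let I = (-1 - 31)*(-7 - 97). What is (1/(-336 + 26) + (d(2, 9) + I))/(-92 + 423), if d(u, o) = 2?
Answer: 1032299/102610 ≈ 10.060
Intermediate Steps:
I = 3328 (I = -32*(-104) = 3328)
(1/(-336 + 26) + (d(2, 9) + I))/(-92 + 423) = (1/(-336 + 26) + (2 + 3328))/(-92 + 423) = (1/(-310) + 3330)/331 = (-1/310 + 3330)*(1/331) = (1032299/310)*(1/331) = 1032299/102610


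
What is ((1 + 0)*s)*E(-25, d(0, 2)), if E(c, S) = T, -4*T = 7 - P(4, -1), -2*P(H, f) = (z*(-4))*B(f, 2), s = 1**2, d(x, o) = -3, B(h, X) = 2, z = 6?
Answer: 17/4 ≈ 4.2500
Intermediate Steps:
s = 1
P(H, f) = 24 (P(H, f) = -6*(-4)*2/2 = -(-12)*2 = -1/2*(-48) = 24)
T = 17/4 (T = -(7 - 1*24)/4 = -(7 - 24)/4 = -1/4*(-17) = 17/4 ≈ 4.2500)
E(c, S) = 17/4
((1 + 0)*s)*E(-25, d(0, 2)) = ((1 + 0)*1)*(17/4) = (1*1)*(17/4) = 1*(17/4) = 17/4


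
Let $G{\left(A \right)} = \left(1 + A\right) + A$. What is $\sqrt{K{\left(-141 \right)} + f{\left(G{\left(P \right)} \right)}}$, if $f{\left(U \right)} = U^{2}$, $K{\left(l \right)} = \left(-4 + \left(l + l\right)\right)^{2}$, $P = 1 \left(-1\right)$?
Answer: $\sqrt{81797} \approx 286.0$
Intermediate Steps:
$P = -1$
$K{\left(l \right)} = \left(-4 + 2 l\right)^{2}$
$G{\left(A \right)} = 1 + 2 A$
$\sqrt{K{\left(-141 \right)} + f{\left(G{\left(P \right)} \right)}} = \sqrt{4 \left(-2 - 141\right)^{2} + \left(1 + 2 \left(-1\right)\right)^{2}} = \sqrt{4 \left(-143\right)^{2} + \left(1 - 2\right)^{2}} = \sqrt{4 \cdot 20449 + \left(-1\right)^{2}} = \sqrt{81796 + 1} = \sqrt{81797}$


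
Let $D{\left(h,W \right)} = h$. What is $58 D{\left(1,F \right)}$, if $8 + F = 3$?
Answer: $58$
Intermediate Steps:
$F = -5$ ($F = -8 + 3 = -5$)
$58 D{\left(1,F \right)} = 58 \cdot 1 = 58$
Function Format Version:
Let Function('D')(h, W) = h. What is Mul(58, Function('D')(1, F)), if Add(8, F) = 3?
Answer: 58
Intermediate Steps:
F = -5 (F = Add(-8, 3) = -5)
Mul(58, Function('D')(1, F)) = Mul(58, 1) = 58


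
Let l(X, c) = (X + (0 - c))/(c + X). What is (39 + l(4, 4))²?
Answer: 1521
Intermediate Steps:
l(X, c) = (X - c)/(X + c)
(39 + l(4, 4))² = (39 + (4 - 1*4)/(4 + 4))² = (39 + (4 - 4)/8)² = (39 + (⅛)*0)² = (39 + 0)² = 39² = 1521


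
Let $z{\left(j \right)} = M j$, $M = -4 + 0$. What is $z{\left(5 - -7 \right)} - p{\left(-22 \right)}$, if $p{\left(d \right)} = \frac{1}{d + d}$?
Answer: $- \frac{2111}{44} \approx -47.977$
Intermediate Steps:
$M = -4$
$p{\left(d \right)} = \frac{1}{2 d}$
$z{\left(j \right)} = - 4 j$
$z{\left(5 - -7 \right)} - p{\left(-22 \right)} = - 4 \left(5 - -7\right) - \frac{1}{2 \left(-22\right)} = - 4 \left(5 + 7\right) - \frac{1}{2} \left(- \frac{1}{22}\right) = \left(-4\right) 12 - - \frac{1}{44} = -48 + \frac{1}{44} = - \frac{2111}{44}$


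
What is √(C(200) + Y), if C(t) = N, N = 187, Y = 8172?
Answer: √8359 ≈ 91.428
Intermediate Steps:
C(t) = 187
√(C(200) + Y) = √(187 + 8172) = √8359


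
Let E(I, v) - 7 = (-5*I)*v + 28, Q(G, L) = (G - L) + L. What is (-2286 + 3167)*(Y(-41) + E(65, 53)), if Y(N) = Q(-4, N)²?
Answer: -15130294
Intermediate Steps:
Q(G, L) = G
E(I, v) = 35 - 5*I*v (E(I, v) = 7 + ((-5*I)*v + 28) = 7 + (-5*I*v + 28) = 7 + (28 - 5*I*v) = 35 - 5*I*v)
Y(N) = 16 (Y(N) = (-4)² = 16)
(-2286 + 3167)*(Y(-41) + E(65, 53)) = (-2286 + 3167)*(16 + (35 - 5*65*53)) = 881*(16 + (35 - 17225)) = 881*(16 - 17190) = 881*(-17174) = -15130294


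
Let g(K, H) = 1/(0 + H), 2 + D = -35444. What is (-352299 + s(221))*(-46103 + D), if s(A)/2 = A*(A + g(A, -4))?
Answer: 41545545795/2 ≈ 2.0773e+10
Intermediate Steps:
D = -35446 (D = -2 - 35444 = -35446)
g(K, H) = 1/H
s(A) = 2*A*(-¼ + A) (s(A) = 2*(A*(A + 1/(-4))) = 2*(A*(A - ¼)) = 2*(A*(-¼ + A)) = 2*A*(-¼ + A))
(-352299 + s(221))*(-46103 + D) = (-352299 + (½)*221*(-1 + 4*221))*(-46103 - 35446) = (-352299 + (½)*221*(-1 + 884))*(-81549) = (-352299 + (½)*221*883)*(-81549) = (-352299 + 195143/2)*(-81549) = -509455/2*(-81549) = 41545545795/2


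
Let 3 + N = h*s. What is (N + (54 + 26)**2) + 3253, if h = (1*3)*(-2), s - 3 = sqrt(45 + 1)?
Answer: 9632 - 6*sqrt(46) ≈ 9591.3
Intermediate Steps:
s = 3 + sqrt(46) (s = 3 + sqrt(45 + 1) = 3 + sqrt(46) ≈ 9.7823)
h = -6 (h = 3*(-2) = -6)
N = -21 - 6*sqrt(46) (N = -3 - 6*(3 + sqrt(46)) = -3 + (-18 - 6*sqrt(46)) = -21 - 6*sqrt(46) ≈ -61.694)
(N + (54 + 26)**2) + 3253 = ((-21 - 6*sqrt(46)) + (54 + 26)**2) + 3253 = ((-21 - 6*sqrt(46)) + 80**2) + 3253 = ((-21 - 6*sqrt(46)) + 6400) + 3253 = (6379 - 6*sqrt(46)) + 3253 = 9632 - 6*sqrt(46)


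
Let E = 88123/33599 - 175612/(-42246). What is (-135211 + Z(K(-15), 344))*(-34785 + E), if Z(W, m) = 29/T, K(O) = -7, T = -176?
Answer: 293686870458807170065/62454627576 ≈ 4.7024e+9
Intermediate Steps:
E = 4811615923/709711677 (E = 88123*(1/33599) - 175612*(-1/42246) = 88123/33599 + 87806/21123 = 4811615923/709711677 ≈ 6.7797)
Z(W, m) = -29/176 (Z(W, m) = 29/(-176) = 29*(-1/176) = -29/176)
(-135211 + Z(K(-15), 344))*(-34785 + E) = (-135211 - 29/176)*(-34785 + 4811615923/709711677) = -23797165/176*(-24682509068522/709711677) = 293686870458807170065/62454627576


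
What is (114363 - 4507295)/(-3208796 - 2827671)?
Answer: 4392932/6036467 ≈ 0.72773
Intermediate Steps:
(114363 - 4507295)/(-3208796 - 2827671) = -4392932/(-6036467) = -4392932*(-1/6036467) = 4392932/6036467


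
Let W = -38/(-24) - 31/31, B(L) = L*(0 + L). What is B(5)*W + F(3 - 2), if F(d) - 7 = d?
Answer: 271/12 ≈ 22.583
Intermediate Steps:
F(d) = 7 + d
B(L) = L² (B(L) = L*L = L²)
W = 7/12 (W = -38*(-1/24) - 31*1/31 = 19/12 - 1 = 7/12 ≈ 0.58333)
B(5)*W + F(3 - 2) = 5²*(7/12) + (7 + (3 - 2)) = 25*(7/12) + (7 + 1) = 175/12 + 8 = 271/12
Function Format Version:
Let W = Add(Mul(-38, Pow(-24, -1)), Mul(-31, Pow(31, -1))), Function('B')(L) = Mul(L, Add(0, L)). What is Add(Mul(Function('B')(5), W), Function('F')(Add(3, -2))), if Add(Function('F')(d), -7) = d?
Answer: Rational(271, 12) ≈ 22.583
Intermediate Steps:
Function('F')(d) = Add(7, d)
Function('B')(L) = Pow(L, 2) (Function('B')(L) = Mul(L, L) = Pow(L, 2))
W = Rational(7, 12) (W = Add(Mul(-38, Rational(-1, 24)), Mul(-31, Rational(1, 31))) = Add(Rational(19, 12), -1) = Rational(7, 12) ≈ 0.58333)
Add(Mul(Function('B')(5), W), Function('F')(Add(3, -2))) = Add(Mul(Pow(5, 2), Rational(7, 12)), Add(7, Add(3, -2))) = Add(Mul(25, Rational(7, 12)), Add(7, 1)) = Add(Rational(175, 12), 8) = Rational(271, 12)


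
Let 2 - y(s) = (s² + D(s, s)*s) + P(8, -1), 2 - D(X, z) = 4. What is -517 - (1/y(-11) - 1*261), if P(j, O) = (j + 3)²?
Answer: -67071/262 ≈ -256.00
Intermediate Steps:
D(X, z) = -2 (D(X, z) = 2 - 1*4 = 2 - 4 = -2)
P(j, O) = (3 + j)²
y(s) = -119 - s² + 2*s (y(s) = 2 - ((s² - 2*s) + (3 + 8)²) = 2 - ((s² - 2*s) + 11²) = 2 - ((s² - 2*s) + 121) = 2 - (121 + s² - 2*s) = 2 + (-121 - s² + 2*s) = -119 - s² + 2*s)
-517 - (1/y(-11) - 1*261) = -517 - (1/(-119 - 1*(-11)² + 2*(-11)) - 1*261) = -517 - (1/(-119 - 1*121 - 22) - 261) = -517 - (1/(-119 - 121 - 22) - 261) = -517 - (1/(-262) - 261) = -517 - (-1/262 - 261) = -517 - 1*(-68383/262) = -517 + 68383/262 = -67071/262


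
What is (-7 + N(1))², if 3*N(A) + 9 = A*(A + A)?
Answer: 784/9 ≈ 87.111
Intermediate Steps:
N(A) = -3 + 2*A²/3 (N(A) = -3 + (A*(A + A))/3 = -3 + (A*(2*A))/3 = -3 + (2*A²)/3 = -3 + 2*A²/3)
(-7 + N(1))² = (-7 + (-3 + (⅔)*1²))² = (-7 + (-3 + (⅔)*1))² = (-7 + (-3 + ⅔))² = (-7 - 7/3)² = (-28/3)² = 784/9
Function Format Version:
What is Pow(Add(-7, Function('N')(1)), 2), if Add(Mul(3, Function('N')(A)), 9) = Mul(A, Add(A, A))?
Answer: Rational(784, 9) ≈ 87.111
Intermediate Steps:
Function('N')(A) = Add(-3, Mul(Rational(2, 3), Pow(A, 2))) (Function('N')(A) = Add(-3, Mul(Rational(1, 3), Mul(A, Add(A, A)))) = Add(-3, Mul(Rational(1, 3), Mul(A, Mul(2, A)))) = Add(-3, Mul(Rational(1, 3), Mul(2, Pow(A, 2)))) = Add(-3, Mul(Rational(2, 3), Pow(A, 2))))
Pow(Add(-7, Function('N')(1)), 2) = Pow(Add(-7, Add(-3, Mul(Rational(2, 3), Pow(1, 2)))), 2) = Pow(Add(-7, Add(-3, Mul(Rational(2, 3), 1))), 2) = Pow(Add(-7, Add(-3, Rational(2, 3))), 2) = Pow(Add(-7, Rational(-7, 3)), 2) = Pow(Rational(-28, 3), 2) = Rational(784, 9)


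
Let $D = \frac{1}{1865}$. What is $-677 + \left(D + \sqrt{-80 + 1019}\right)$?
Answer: $- \frac{1262604}{1865} + \sqrt{939} \approx -646.36$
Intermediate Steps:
$D = \frac{1}{1865} \approx 0.00053619$
$-677 + \left(D + \sqrt{-80 + 1019}\right) = -677 + \left(\frac{1}{1865} + \sqrt{-80 + 1019}\right) = -677 + \left(\frac{1}{1865} + \sqrt{939}\right) = - \frac{1262604}{1865} + \sqrt{939}$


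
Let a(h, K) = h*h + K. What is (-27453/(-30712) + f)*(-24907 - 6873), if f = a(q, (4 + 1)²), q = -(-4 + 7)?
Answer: -8514346645/7678 ≈ -1.1089e+6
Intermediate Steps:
q = -3 (q = -1*3 = -3)
a(h, K) = K + h² (a(h, K) = h² + K = K + h²)
f = 34 (f = (4 + 1)² + (-3)² = 5² + 9 = 25 + 9 = 34)
(-27453/(-30712) + f)*(-24907 - 6873) = (-27453/(-30712) + 34)*(-24907 - 6873) = (-27453*(-1/30712) + 34)*(-31780) = (27453/30712 + 34)*(-31780) = (1071661/30712)*(-31780) = -8514346645/7678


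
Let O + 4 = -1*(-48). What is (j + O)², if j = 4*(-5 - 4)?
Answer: 64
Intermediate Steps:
j = -36 (j = 4*(-9) = -36)
O = 44 (O = -4 - 1*(-48) = -4 + 48 = 44)
(j + O)² = (-36 + 44)² = 8² = 64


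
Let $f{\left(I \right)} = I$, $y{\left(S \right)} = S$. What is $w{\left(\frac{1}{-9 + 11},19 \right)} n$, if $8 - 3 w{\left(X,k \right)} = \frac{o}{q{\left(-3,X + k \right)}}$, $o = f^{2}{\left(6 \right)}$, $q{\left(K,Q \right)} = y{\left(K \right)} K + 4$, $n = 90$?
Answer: $\frac{2040}{13} \approx 156.92$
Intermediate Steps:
$q{\left(K,Q \right)} = 4 + K^{2}$ ($q{\left(K,Q \right)} = K K + 4 = K^{2} + 4 = 4 + K^{2}$)
$o = 36$ ($o = 6^{2} = 36$)
$w{\left(X,k \right)} = \frac{68}{39}$ ($w{\left(X,k \right)} = \frac{8}{3} - \frac{36 \frac{1}{4 + \left(-3\right)^{2}}}{3} = \frac{8}{3} - \frac{36 \frac{1}{4 + 9}}{3} = \frac{8}{3} - \frac{36 \cdot \frac{1}{13}}{3} = \frac{8}{3} - \frac{12}{13} = \frac{68}{39}$)
$w{\left(\frac{1}{-9 + 11},19 \right)} n = \frac{68}{39} \cdot 90 = \frac{2040}{13}$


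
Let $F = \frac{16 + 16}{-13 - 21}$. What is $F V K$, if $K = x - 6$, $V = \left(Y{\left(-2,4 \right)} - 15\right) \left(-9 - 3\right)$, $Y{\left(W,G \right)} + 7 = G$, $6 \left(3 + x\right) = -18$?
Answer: $\frac{41472}{17} \approx 2439.5$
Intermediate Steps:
$x = -6$ ($x = -3 + \frac{1}{6} \left(-18\right) = -3 - 3 = -6$)
$Y{\left(W,G \right)} = -7 + G$
$V = 216$ ($V = \left(\left(-7 + 4\right) - 15\right) \left(-9 - 3\right) = \left(-3 - 15\right) \left(-12\right) = \left(-18\right) \left(-12\right) = 216$)
$F = - \frac{16}{17}$ ($F = \frac{32}{-34} = 32 \left(- \frac{1}{34}\right) = - \frac{16}{17} \approx -0.94118$)
$K = -12$ ($K = -6 - 6 = -12$)
$F V K = \left(- \frac{16}{17}\right) 216 \left(-12\right) = \left(- \frac{3456}{17}\right) \left(-12\right) = \frac{41472}{17}$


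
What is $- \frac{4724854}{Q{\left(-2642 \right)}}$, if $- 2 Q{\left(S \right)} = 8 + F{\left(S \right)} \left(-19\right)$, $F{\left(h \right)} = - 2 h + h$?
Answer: $- \frac{4724854}{25095} \approx -188.28$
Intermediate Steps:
$F{\left(h \right)} = - h$
$Q{\left(S \right)} = -4 - \frac{19 S}{2}$ ($Q{\left(S \right)} = - \frac{8 + - S \left(-19\right)}{2} = - \frac{8 + 19 S}{2} = -4 - \frac{19 S}{2}$)
$- \frac{4724854}{Q{\left(-2642 \right)}} = - \frac{4724854}{-4 - -25099} = - \frac{4724854}{-4 + 25099} = - \frac{4724854}{25095}$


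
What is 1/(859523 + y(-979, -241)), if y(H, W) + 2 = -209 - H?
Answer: 1/860291 ≈ 1.1624e-6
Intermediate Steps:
y(H, W) = -211 - H (y(H, W) = -2 + (-209 - H) = -211 - H)
1/(859523 + y(-979, -241)) = 1/(859523 + (-211 - 1*(-979))) = 1/(859523 + (-211 + 979)) = 1/(859523 + 768) = 1/860291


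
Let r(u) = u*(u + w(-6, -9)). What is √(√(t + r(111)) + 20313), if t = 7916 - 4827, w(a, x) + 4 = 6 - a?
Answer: √(20313 + √16298) ≈ 142.97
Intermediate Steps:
w(a, x) = 2 - a (w(a, x) = -4 + (6 - a) = 2 - a)
t = 3089
r(u) = u*(8 + u) (r(u) = u*(u + (2 - 1*(-6))) = u*(u + (2 + 6)) = u*(u + 8) = u*(8 + u))
√(√(t + r(111)) + 20313) = √(√(3089 + 111*(8 + 111)) + 20313) = √(√(3089 + 111*119) + 20313) = √(√(3089 + 13209) + 20313) = √(√16298 + 20313) = √(20313 + √16298)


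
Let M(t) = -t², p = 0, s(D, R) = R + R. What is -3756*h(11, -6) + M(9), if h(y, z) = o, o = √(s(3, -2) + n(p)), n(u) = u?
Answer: -81 - 7512*I ≈ -81.0 - 7512.0*I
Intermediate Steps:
s(D, R) = 2*R
o = 2*I (o = √(2*(-2) + 0) = √(-4 + 0) = √(-4) = 2*I ≈ 2.0*I)
h(y, z) = 2*I
-3756*h(11, -6) + M(9) = -7512*I - 1*9² = -7512*I - 1*81 = -7512*I - 81 = -81 - 7512*I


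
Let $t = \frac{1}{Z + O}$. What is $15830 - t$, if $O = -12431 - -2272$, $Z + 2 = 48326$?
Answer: $\frac{604151949}{38165} \approx 15830.0$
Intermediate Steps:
$Z = 48324$ ($Z = -2 + 48326 = 48324$)
$O = -10159$ ($O = -12431 + 2272 = -10159$)
$t = \frac{1}{38165}$ ($t = \frac{1}{48324 - 10159} = \frac{1}{38165} \approx 2.6202 \cdot 10^{-5}$)
$15830 - t = 15830 - \frac{1}{38165} = \frac{604151949}{38165}$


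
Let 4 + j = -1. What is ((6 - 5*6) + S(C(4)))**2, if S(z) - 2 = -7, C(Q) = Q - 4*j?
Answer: 841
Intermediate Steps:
j = -5 (j = -4 - 1 = -5)
C(Q) = 20 + Q (C(Q) = Q - 4*(-5) = Q + 20 = 20 + Q)
S(z) = -5 (S(z) = 2 - 7 = -5)
((6 - 5*6) + S(C(4)))**2 = ((6 - 5*6) - 5)**2 = ((6 - 30) - 5)**2 = (-24 - 5)**2 = (-29)**2 = 841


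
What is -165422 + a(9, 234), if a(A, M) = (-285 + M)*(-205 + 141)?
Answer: -162158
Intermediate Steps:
a(A, M) = 18240 - 64*M (a(A, M) = (-285 + M)*(-64) = 18240 - 64*M)
-165422 + a(9, 234) = -165422 + (18240 - 64*234) = -165422 + (18240 - 14976) = -165422 + 3264 = -162158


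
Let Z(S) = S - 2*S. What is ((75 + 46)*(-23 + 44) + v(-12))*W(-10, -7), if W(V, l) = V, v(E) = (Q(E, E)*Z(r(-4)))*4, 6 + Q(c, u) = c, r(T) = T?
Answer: -22530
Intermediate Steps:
Q(c, u) = -6 + c
Z(S) = -S
v(E) = -96 + 16*E (v(E) = ((-6 + E)*(-1*(-4)))*4 = ((-6 + E)*4)*4 = (-24 + 4*E)*4 = -96 + 16*E)
((75 + 46)*(-23 + 44) + v(-12))*W(-10, -7) = ((75 + 46)*(-23 + 44) + (-96 + 16*(-12)))*(-10) = (121*21 + (-96 - 192))*(-10) = (2541 - 288)*(-10) = 2253*(-10) = -22530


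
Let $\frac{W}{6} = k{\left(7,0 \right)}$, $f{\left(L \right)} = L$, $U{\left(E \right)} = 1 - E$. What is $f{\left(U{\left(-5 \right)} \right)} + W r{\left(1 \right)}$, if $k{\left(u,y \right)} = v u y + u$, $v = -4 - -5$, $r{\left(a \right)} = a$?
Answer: $48$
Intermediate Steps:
$v = 1$ ($v = -4 + 5 = 1$)
$k{\left(u,y \right)} = u + u y$ ($k{\left(u,y \right)} = 1 u y + u = u y + u = u + u y$)
$W = 42$ ($W = 6 \cdot 7 \left(1 + 0\right) = 6 \cdot 7 \cdot 1 = 6 \cdot 7 = 42$)
$f{\left(U{\left(-5 \right)} \right)} + W r{\left(1 \right)} = \left(1 - -5\right) + 42 \cdot 1 = \left(1 + 5\right) + 42 = 6 + 42 = 48$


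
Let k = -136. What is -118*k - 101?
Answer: 15947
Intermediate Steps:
-118*k - 101 = -118*(-136) - 101 = 16048 - 101 = 15947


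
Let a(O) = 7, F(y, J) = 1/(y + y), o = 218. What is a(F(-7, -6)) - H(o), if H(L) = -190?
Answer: 197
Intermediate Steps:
F(y, J) = 1/(2*y)
a(F(-7, -6)) - H(o) = 7 - 1*(-190) = 7 + 190 = 197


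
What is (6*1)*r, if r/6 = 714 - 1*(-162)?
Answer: 31536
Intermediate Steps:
r = 5256 (r = 6*(714 - 1*(-162)) = 6*(714 + 162) = 6*876 = 5256)
(6*1)*r = (6*1)*5256 = 6*5256 = 31536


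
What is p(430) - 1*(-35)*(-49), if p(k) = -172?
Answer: -1887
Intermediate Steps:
p(430) - 1*(-35)*(-49) = -172 - 1*(-35)*(-49) = -172 + 35*(-49) = -172 - 1715 = -1887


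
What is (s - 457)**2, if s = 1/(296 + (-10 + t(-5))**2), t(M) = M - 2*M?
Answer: 21519716416/103041 ≈ 2.0885e+5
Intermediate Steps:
t(M) = -M
s = 1/321 (s = 1/(296 + (-10 - 1*(-5))**2) = 1/(296 + (-10 + 5)**2) = 1/(296 + (-5)**2) = 1/(296 + 25) = 1/321 ≈ 0.0031153)
(s - 457)**2 = (1/321 - 457)**2 = (-146696/321)**2 = 21519716416/103041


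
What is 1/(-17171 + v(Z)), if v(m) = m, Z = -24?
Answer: -1/17195 ≈ -5.8156e-5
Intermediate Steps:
1/(-17171 + v(Z)) = 1/(-17171 - 24) = 1/(-17195) = -1/17195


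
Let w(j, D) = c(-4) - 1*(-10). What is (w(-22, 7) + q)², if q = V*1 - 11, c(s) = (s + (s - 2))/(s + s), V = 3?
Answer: 169/16 ≈ 10.563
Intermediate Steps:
c(s) = (-2 + 2*s)/(2*s) (c(s) = (s + (-2 + s))/((2*s)) = (-2 + 2*s)*(1/(2*s)) = (-2 + 2*s)/(2*s))
q = -8 (q = 3*1 - 11 = 3 - 11 = -8)
w(j, D) = 45/4 (w(j, D) = (-1 - 4)/(-4) - 1*(-10) = -¼*(-5) + 10 = 5/4 + 10 = 45/4)
(w(-22, 7) + q)² = (45/4 - 8)² = (13/4)² = 169/16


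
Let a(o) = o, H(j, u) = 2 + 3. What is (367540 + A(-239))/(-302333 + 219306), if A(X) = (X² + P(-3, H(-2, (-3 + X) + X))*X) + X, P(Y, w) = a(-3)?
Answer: -425139/83027 ≈ -5.1205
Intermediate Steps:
H(j, u) = 5
P(Y, w) = -3
A(X) = X² - 2*X (A(X) = (X² - 3*X) + X = X² - 2*X)
(367540 + A(-239))/(-302333 + 219306) = (367540 - 239*(-2 - 239))/(-302333 + 219306) = (367540 - 239*(-241))/(-83027) = (367540 + 57599)*(-1/83027) = 425139*(-1/83027) = -425139/83027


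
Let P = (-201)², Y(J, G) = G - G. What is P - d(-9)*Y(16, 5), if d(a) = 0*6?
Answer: 40401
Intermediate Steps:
Y(J, G) = 0
d(a) = 0
P = 40401
P - d(-9)*Y(16, 5) = 40401 - 0*0 = 40401 - 1*0 = 40401 + 0 = 40401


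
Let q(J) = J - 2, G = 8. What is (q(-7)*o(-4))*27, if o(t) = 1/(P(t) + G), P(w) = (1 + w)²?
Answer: -243/17 ≈ -14.294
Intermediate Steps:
q(J) = -2 + J
o(t) = 1/(8 + (1 + t)²) (o(t) = 1/((1 + t)² + 8) = 1/(8 + (1 + t)²))
(q(-7)*o(-4))*27 = ((-2 - 7)/(8 + (1 - 4)²))*27 = -9/(8 + (-3)²)*27 = -9/(8 + 9)*27 = -9/17*27 = -243/17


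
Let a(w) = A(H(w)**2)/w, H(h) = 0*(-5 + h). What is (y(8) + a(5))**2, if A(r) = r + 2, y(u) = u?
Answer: 1764/25 ≈ 70.560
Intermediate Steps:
H(h) = 0
A(r) = 2 + r
a(w) = 2/w (a(w) = (2 + 0**2)/w = (2 + 0)/w = 2/w)
(y(8) + a(5))**2 = (8 + 2/5)**2 = (42/5)**2 = 1764/25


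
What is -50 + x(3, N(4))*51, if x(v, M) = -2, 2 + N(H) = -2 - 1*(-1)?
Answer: -152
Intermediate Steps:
N(H) = -3 (N(H) = -2 + (-2 - 1*(-1)) = -2 + (-2 + 1) = -2 - 1 = -3)
-50 + x(3, N(4))*51 = -50 - 2*51 = -50 - 102 = -152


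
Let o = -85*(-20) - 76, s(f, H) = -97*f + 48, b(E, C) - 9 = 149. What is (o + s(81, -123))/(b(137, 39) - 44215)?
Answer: 6185/44057 ≈ 0.14039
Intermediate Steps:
b(E, C) = 158 (b(E, C) = 9 + 149 = 158)
s(f, H) = 48 - 97*f
o = 1624 (o = 1700 - 76 = 1624)
(o + s(81, -123))/(b(137, 39) - 44215) = (1624 + (48 - 97*81))/(158 - 44215) = (1624 + (48 - 7857))/(-44057) = (1624 - 7809)*(-1/44057) = -6185*(-1/44057) = 6185/44057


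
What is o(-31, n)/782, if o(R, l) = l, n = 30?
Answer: 15/391 ≈ 0.038363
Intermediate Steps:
o(-31, n)/782 = 30/782 = 30*(1/782) = 15/391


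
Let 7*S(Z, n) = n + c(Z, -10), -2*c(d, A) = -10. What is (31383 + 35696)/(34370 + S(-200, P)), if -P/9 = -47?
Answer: 469553/241018 ≈ 1.9482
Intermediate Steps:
P = 423 (P = -9*(-47) = 423)
c(d, A) = 5 (c(d, A) = -½*(-10) = 5)
S(Z, n) = 5/7 + n/7 (S(Z, n) = (n + 5)/7 = (5 + n)/7 = 5/7 + n/7)
(31383 + 35696)/(34370 + S(-200, P)) = (31383 + 35696)/(34370 + (5/7 + (⅐)*423)) = 67079/(34370 + (5/7 + 423/7)) = 67079/(34370 + 428/7) = 67079/(241018/7) = 67079*(7/241018) = 469553/241018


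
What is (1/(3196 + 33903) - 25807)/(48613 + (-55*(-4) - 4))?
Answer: -957413892/1811507071 ≈ -0.52852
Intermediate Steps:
(1/(3196 + 33903) - 25807)/(48613 + (-55*(-4) - 4)) = (1/37099 - 25807)/(48613 + (220 - 4)) = (1/37099 - 25807)/(48613 + 216) = -957413892/37099/48829 = -957413892/37099*1/48829 = -957413892/1811507071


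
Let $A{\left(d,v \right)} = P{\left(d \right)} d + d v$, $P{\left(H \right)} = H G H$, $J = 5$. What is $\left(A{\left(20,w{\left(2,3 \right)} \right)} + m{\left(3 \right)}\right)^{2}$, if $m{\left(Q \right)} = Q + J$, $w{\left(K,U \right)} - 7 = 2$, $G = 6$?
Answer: $2322083344$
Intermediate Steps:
$w{\left(K,U \right)} = 9$ ($w{\left(K,U \right)} = 7 + 2 = 9$)
$P{\left(H \right)} = 6 H^{2}$ ($P{\left(H \right)} = H 6 H = 6 H H = 6 H^{2}$)
$m{\left(Q \right)} = 5 + Q$ ($m{\left(Q \right)} = Q + 5 = 5 + Q$)
$A{\left(d,v \right)} = 6 d^{3} + d v$ ($A{\left(d,v \right)} = 6 d^{2} d + d v = 6 d^{3} + d v$)
$\left(A{\left(20,w{\left(2,3 \right)} \right)} + m{\left(3 \right)}\right)^{2} = \left(20 \left(9 + 6 \cdot 20^{2}\right) + \left(5 + 3\right)\right)^{2} = \left(20 \left(9 + 6 \cdot 400\right) + 8\right)^{2} = \left(20 \left(9 + 2400\right) + 8\right)^{2} = \left(20 \cdot 2409 + 8\right)^{2} = \left(48180 + 8\right)^{2} = 48188^{2} = 2322083344$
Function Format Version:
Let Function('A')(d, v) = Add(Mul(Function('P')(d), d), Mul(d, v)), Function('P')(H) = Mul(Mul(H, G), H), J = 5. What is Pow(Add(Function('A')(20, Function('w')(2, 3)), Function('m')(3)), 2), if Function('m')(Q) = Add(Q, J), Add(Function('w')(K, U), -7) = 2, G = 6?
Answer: 2322083344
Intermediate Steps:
Function('w')(K, U) = 9 (Function('w')(K, U) = Add(7, 2) = 9)
Function('P')(H) = Mul(6, Pow(H, 2)) (Function('P')(H) = Mul(Mul(H, 6), H) = Mul(Mul(6, H), H) = Mul(6, Pow(H, 2)))
Function('m')(Q) = Add(5, Q) (Function('m')(Q) = Add(Q, 5) = Add(5, Q))
Function('A')(d, v) = Add(Mul(6, Pow(d, 3)), Mul(d, v)) (Function('A')(d, v) = Add(Mul(Mul(6, Pow(d, 2)), d), Mul(d, v)) = Add(Mul(6, Pow(d, 3)), Mul(d, v)))
Pow(Add(Function('A')(20, Function('w')(2, 3)), Function('m')(3)), 2) = Pow(Add(Mul(20, Add(9, Mul(6, Pow(20, 2)))), Add(5, 3)), 2) = Pow(Add(Mul(20, Add(9, Mul(6, 400))), 8), 2) = Pow(Add(Mul(20, Add(9, 2400)), 8), 2) = Pow(Add(Mul(20, 2409), 8), 2) = Pow(Add(48180, 8), 2) = Pow(48188, 2) = 2322083344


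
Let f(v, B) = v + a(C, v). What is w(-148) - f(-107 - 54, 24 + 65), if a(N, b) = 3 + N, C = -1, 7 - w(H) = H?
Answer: 314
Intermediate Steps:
w(H) = 7 - H
f(v, B) = 2 + v (f(v, B) = v + (3 - 1) = v + 2 = 2 + v)
w(-148) - f(-107 - 54, 24 + 65) = (7 - 1*(-148)) - (2 + (-107 - 54)) = (7 + 148) - (2 - 161) = 155 - 1*(-159) = 155 + 159 = 314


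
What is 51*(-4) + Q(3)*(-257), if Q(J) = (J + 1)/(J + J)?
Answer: -1126/3 ≈ -375.33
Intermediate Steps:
Q(J) = (1 + J)/(2*J) (Q(J) = (1 + J)/((2*J)) = (1 + J)*(1/(2*J)) = (1 + J)/(2*J))
51*(-4) + Q(3)*(-257) = 51*(-4) + ((½)*(1 + 3)/3)*(-257) = -204 + ((½)*(⅓)*4)*(-257) = -204 + (⅔)*(-257) = -204 - 514/3 = -1126/3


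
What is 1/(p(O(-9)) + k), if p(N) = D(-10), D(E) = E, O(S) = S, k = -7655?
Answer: -1/7665 ≈ -0.00013046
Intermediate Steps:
p(N) = -10
1/(p(O(-9)) + k) = 1/(-10 - 7655) = 1/(-7665) = -1/7665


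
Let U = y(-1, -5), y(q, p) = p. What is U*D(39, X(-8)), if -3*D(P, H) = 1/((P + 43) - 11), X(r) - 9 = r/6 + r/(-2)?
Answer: 5/213 ≈ 0.023474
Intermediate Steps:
X(r) = 9 - r/3 (X(r) = 9 + (r/6 + r/(-2)) = 9 + (r*(⅙) + r*(-½)) = 9 + (r/6 - r/2) = 9 - r/3)
D(P, H) = -1/(3*(32 + P)) (D(P, H) = -1/(3*((P + 43) - 11)) = -1/(3*((43 + P) - 11)) = -1/(3*(32 + P)))
U = -5
U*D(39, X(-8)) = -(-5)/(96 + 3*39) = -(-5)/(96 + 117) = -(-5)/213 = -5*(-1/213) = 5/213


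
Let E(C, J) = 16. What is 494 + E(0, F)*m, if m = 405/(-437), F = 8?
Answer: 209398/437 ≈ 479.17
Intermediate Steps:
m = -405/437 (m = 405*(-1/437) = -405/437 ≈ -0.92677)
494 + E(0, F)*m = 494 + 16*(-405/437) = 494 - 6480/437 = 209398/437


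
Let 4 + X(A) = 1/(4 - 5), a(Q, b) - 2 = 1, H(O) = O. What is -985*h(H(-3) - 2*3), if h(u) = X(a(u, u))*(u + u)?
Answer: -88650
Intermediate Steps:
a(Q, b) = 3 (a(Q, b) = 2 + 1 = 3)
X(A) = -5 (X(A) = -4 + 1/(4 - 5) = -4 + 1/(-1) = -4 - 1 = -5)
h(u) = -10*u (h(u) = -5*(u + u) = -10*u)
-985*h(H(-3) - 2*3) = -(-9850)*(-3 - 2*3) = -(-9850)*(-3 - 6) = -(-9850)*(-9) = -985*90 = -88650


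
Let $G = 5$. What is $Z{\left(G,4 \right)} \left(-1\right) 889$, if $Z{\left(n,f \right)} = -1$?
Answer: $889$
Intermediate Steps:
$Z{\left(G,4 \right)} \left(-1\right) 889 = \left(-1\right) \left(-1\right) 889 = 1 \cdot 889 = 889$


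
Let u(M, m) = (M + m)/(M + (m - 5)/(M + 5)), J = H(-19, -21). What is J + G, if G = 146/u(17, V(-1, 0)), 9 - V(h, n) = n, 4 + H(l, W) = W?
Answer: 10222/143 ≈ 71.483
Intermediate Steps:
H(l, W) = -4 + W
J = -25 (J = -4 - 21 = -25)
V(h, n) = 9 - n
u(M, m) = (M + m)/(M + (-5 + m)/(5 + M))
G = 13797/143 (G = 146/(((17**2 + 5*17 + 5*(9 - 1*0) + 17*(9 - 1*0))/(-5 + (9 - 1*0) + 17**2 + 5*17))) = 146/(((289 + 85 + 5*(9 + 0) + 17*(9 + 0))/(-5 + (9 + 0) + 289 + 85))) = 146/(((289 + 85 + 5*9 + 17*9)/(-5 + 9 + 289 + 85))) = 146/(((289 + 85 + 45 + 153)/378)) = 146/(((1/378)*572)) = 146/(286/189) = 146*(189/286) = 13797/143 ≈ 96.483)
J + G = -25 + 13797/143 = 10222/143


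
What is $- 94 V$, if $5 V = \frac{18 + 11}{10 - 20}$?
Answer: $\frac{1363}{25} \approx 54.52$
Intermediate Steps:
$V = - \frac{29}{50}$ ($V = \frac{\left(18 + 11\right) \frac{1}{10 - 20}}{5} = \frac{29 \frac{1}{-10}}{5} = \frac{29 \left(- \frac{1}{10}\right)}{5} = \frac{1}{5} \left(- \frac{29}{10}\right) = - \frac{29}{50} \approx -0.58$)
$- 94 V = \left(-94\right) \left(- \frac{29}{50}\right) = \frac{1363}{25}$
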